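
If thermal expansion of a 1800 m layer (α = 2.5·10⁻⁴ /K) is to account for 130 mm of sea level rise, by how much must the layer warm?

ΔT = Δh/(αH) = 0.13 / (2.5×10⁻⁴ × 1800) ≈ 0.2889 °C

0.289 °C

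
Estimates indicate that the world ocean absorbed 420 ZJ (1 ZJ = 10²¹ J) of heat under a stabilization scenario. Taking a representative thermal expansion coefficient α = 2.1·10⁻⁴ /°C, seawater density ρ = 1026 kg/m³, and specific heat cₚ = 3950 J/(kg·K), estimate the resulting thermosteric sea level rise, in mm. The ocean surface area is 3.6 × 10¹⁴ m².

Δh ≈ 60.5 mm

Per unit area: Q = 420×10²¹ / (3.6×10¹⁴) ≈ 1.167×10⁹ J/m²
Δh = αQ/(ρcₚ) = 2.1×10⁻⁴ × 1.167×10⁹ / (1026 × 3950) ≈ 0.060471 m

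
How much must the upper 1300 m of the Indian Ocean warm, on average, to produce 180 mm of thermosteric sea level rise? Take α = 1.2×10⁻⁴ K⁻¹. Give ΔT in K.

ΔT ≈ 1.2 K

ΔT = Δh/(αH) = 0.18 / (1.2×10⁻⁴ × 1300) ≈ 1.154 K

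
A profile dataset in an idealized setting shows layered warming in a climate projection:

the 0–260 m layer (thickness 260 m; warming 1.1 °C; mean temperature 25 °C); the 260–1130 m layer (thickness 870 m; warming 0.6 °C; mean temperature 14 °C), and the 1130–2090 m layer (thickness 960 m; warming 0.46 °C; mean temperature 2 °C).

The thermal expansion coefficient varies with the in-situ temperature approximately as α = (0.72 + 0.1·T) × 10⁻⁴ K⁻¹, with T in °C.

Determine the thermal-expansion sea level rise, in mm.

240 mm

Layer 1: α = (0.72 + 0.1×25)×10⁻⁴ = 3.22×10⁻⁴ K⁻¹
Layer 2: α = (0.72 + 0.1×14)×10⁻⁴ = 2.12×10⁻⁴ K⁻¹
Layer 3: α = (0.72 + 0.1×2)×10⁻⁴ = 0.92×10⁻⁴ K⁻¹
Layer 1: 1.1 × 3.22×10⁻⁴ × 260 = 0.092092 m
Layer 2: 2.12×10⁻⁴ × 870 × 0.6 = 0.110664 m
960 × 0.46 × 0.92×10⁻⁴ = 0.0406272 m
Δh = 0.092092 + 0.110664 + 0.0406272 = 0.2433832 m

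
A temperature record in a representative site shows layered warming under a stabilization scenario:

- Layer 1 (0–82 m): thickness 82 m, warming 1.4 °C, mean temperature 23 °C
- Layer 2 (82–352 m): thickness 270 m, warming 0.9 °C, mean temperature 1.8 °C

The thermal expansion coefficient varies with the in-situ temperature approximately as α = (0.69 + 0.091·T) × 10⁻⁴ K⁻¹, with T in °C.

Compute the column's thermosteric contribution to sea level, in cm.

about 5.3 cm

Layer 1: α = (0.69 + 0.091×23)×10⁻⁴ = 2.783×10⁻⁴ K⁻¹
Layer 2: α = (0.69 + 0.091×1.8)×10⁻⁴ = 0.8538×10⁻⁴ K⁻¹
82 × 1.4 × 2.783×10⁻⁴ = 0.03194884 m
0.8538×10⁻⁴ × 270 × 0.9 = 0.02074734 m
Δh = 0.03194884 + 0.02074734 = 0.05269618 m ≈ 5.3 cm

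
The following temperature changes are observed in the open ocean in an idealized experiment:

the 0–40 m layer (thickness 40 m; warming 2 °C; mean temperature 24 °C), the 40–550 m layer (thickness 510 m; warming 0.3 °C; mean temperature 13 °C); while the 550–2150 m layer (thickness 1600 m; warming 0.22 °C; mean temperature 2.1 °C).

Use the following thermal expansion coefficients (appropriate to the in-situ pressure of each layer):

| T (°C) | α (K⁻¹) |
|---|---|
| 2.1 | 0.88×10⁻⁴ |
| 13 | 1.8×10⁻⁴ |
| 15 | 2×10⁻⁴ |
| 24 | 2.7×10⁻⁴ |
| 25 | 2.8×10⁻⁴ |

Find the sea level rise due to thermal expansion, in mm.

Layer 1 at 24 °C → α = 2.7×10⁻⁴ K⁻¹
Layer 2 at 13 °C → α = 1.8×10⁻⁴ K⁻¹
Layer 3 at 2.1 °C → α = 0.88×10⁻⁴ K⁻¹
Layer 1: 2.7×10⁻⁴ × 2 × 40 = 0.02160 m
Layer 2: 0.3 × 510 × 1.8×10⁻⁴ = 0.02754 m
Layer 3: 0.22 × 1600 × 0.88×10⁻⁴ = 0.030976 m
Δh = 0.02160 + 0.02754 + 0.030976 = 0.080116 m ≈ 80 mm

80 mm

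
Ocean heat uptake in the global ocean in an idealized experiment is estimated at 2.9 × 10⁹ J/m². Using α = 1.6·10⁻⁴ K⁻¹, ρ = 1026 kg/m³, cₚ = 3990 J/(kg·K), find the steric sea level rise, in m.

Δh = αQ/(ρcₚ) = 1.6×10⁻⁴ × 2.9×10⁹ / (1026 × 3990) ≈ 0.11334 m

0.113 m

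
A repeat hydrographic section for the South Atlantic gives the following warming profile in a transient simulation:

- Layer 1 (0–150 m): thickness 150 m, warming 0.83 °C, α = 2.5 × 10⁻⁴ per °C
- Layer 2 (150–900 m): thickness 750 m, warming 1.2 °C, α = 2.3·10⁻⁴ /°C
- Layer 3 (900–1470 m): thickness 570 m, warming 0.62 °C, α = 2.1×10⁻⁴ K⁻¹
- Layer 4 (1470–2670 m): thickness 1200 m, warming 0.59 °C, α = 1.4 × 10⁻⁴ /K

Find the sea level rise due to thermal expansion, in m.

0.83 × 150 × 2.5×10⁻⁴ = 0.031125 m
Layer 2: 750 × 2.3×10⁻⁴ × 1.2 = 0.20700 m
2.1×10⁻⁴ × 570 × 0.62 = 0.074214 m
1200 × 0.59 × 1.4×10⁻⁴ = 0.09912 m
Δh = 0.031125 + 0.20700 + 0.074214 + 0.09912 = 0.411459 m ≈ 0.41 m

Δh = 0.41 m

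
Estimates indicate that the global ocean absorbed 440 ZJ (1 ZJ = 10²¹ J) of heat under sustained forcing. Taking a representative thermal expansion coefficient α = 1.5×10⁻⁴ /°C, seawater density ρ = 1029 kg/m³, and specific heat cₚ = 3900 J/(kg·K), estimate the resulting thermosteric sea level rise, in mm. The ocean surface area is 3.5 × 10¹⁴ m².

Per unit area: Q = 440×10²¹ / (3.5×10¹⁴) ≈ 1.257×10⁹ J/m²
Δh = αQ/(ρcₚ) = 1.5×10⁻⁴ × 1.257×10⁹ / (1029 × 3900) ≈ 0.046984 m

about 47.0 mm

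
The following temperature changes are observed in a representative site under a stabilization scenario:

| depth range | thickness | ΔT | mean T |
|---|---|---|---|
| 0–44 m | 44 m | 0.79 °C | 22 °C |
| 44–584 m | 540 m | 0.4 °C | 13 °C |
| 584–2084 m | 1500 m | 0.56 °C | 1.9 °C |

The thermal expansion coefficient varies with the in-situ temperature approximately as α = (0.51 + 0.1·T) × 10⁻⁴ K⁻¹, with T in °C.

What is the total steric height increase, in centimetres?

Δh = 10.7 cm

Layer 1: α = (0.51 + 0.1×22)×10⁻⁴ = 2.71×10⁻⁴ K⁻¹
Layer 2: α = (0.51 + 0.1×13)×10⁻⁴ = 1.81×10⁻⁴ K⁻¹
Layer 3: α = (0.51 + 0.1×1.9)×10⁻⁴ = 0.7×10⁻⁴ K⁻¹
2.71×10⁻⁴ × 44 × 0.79 = 0.00941996 m
44–584 m: 0.4 × 1.81×10⁻⁴ × 540 = 0.039096 m
0.56 × 0.7×10⁻⁴ × 1500 = 0.05880 m
Δh = 0.00941996 + 0.039096 + 0.05880 = 0.10731596 m ≈ 10.7 cm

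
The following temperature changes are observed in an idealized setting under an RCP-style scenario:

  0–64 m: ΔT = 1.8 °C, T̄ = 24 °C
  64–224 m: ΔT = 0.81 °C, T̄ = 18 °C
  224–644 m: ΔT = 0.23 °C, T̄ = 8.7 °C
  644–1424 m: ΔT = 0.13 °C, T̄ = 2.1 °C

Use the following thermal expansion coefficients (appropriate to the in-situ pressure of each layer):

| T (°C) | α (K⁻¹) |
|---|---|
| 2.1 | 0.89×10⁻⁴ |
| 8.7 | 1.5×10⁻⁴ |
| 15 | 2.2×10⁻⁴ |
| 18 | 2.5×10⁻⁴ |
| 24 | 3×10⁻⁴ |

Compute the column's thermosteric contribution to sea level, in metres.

0.0905 m

Layer 1 at 24 °C → α = 3×10⁻⁴ K⁻¹
Layer 2 at 18 °C → α = 2.5×10⁻⁴ K⁻¹
Layer 3 at 8.7 °C → α = 1.5×10⁻⁴ K⁻¹
Layer 4 at 2.1 °C → α = 0.89×10⁻⁴ K⁻¹
Layer 1: 1.8 × 3×10⁻⁴ × 64 = 0.03456 m
64–224 m: 2.5×10⁻⁴ × 160 × 0.81 = 0.03240 m
1.5×10⁻⁴ × 0.23 × 420 = 0.01449 m
0.13 × 780 × 0.89×10⁻⁴ = 0.0090246 m
Δh = 0.03456 + 0.03240 + 0.01449 + 0.0090246 = 0.0904746 m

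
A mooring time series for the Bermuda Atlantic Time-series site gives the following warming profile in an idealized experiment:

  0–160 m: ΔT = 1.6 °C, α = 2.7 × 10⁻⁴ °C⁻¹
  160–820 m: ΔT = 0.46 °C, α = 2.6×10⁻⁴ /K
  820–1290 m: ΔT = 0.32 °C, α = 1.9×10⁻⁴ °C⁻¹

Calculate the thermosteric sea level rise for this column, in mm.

Layer 1: 160 × 1.6 × 2.7×10⁻⁴ = 0.06912 m
2.6×10⁻⁴ × 0.46 × 660 = 0.078936 m
Layer 3: 470 × 1.9×10⁻⁴ × 0.32 = 0.028576 m
Δh = 0.06912 + 0.078936 + 0.028576 = 0.176632 m

177 mm of thermosteric rise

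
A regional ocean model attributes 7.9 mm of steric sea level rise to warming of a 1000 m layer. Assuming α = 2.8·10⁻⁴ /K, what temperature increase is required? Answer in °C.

ΔT = Δh/(αH) = 0.0079 / (2.8×10⁻⁴ × 1000) ≈ 0.02821 °C

ΔT ≈ 0.0282 °C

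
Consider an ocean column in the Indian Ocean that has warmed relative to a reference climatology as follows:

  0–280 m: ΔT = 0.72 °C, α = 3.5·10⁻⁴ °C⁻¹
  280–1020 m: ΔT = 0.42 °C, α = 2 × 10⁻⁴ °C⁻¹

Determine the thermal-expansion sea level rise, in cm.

3.5×10⁻⁴ × 280 × 0.72 = 0.07056 m
740 × 2×10⁻⁴ × 0.42 = 0.06216 m
Δh = 0.07056 + 0.06216 = 0.13272 m ≈ 13.3 cm

Δh ≈ 13.3 cm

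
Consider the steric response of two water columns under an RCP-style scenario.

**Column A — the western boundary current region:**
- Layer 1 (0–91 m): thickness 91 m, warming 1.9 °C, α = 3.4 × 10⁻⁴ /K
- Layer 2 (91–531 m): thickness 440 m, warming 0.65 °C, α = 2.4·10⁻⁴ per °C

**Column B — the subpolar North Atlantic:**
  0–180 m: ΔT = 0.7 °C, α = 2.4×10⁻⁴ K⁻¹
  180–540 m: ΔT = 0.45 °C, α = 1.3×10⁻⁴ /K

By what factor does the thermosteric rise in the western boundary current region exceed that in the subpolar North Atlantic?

2.5

A Layer 1: 3.4×10⁻⁴ × 1.9 × 91 = 0.058786 m
A Layer 2: 440 × 0.65 × 2.4×10⁻⁴ = 0.06864 m
A total: 0.127426 m
B 0–180 m: 2.4×10⁻⁴ × 180 × 0.7 = 0.03024 m
B Layer 2: 0.45 × 360 × 1.3×10⁻⁴ = 0.02106 m
B total: 0.05130 m
Ratio: 0.127426 / 0.05130 ≈ 2.484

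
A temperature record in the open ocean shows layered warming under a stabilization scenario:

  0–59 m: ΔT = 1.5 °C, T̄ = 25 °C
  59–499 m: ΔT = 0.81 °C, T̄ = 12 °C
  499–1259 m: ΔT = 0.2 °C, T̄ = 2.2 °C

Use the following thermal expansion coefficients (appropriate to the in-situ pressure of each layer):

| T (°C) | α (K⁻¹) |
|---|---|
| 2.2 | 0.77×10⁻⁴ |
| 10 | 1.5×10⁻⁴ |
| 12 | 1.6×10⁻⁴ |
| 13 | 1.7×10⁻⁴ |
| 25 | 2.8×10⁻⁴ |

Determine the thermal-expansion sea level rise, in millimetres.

Δh = 93.5 mm

Layer 1 at 25 °C → α = 2.8×10⁻⁴ K⁻¹
Layer 2 at 12 °C → α = 1.6×10⁻⁴ K⁻¹
Layer 3 at 2.2 °C → α = 0.77×10⁻⁴ K⁻¹
Layer 1: 1.5 × 59 × 2.8×10⁻⁴ = 0.02478 m
1.6×10⁻⁴ × 440 × 0.81 = 0.057024 m
Layer 3: 760 × 0.77×10⁻⁴ × 0.2 = 0.011704 m
Δh = 0.02478 + 0.057024 + 0.011704 = 0.093508 m ≈ 93.5 mm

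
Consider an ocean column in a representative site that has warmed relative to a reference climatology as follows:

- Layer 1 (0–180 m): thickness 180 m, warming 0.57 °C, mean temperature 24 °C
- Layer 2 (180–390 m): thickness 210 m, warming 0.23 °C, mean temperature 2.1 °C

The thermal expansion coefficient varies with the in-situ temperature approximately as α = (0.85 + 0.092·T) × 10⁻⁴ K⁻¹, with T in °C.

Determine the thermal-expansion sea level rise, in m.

about 0.0364 m

Layer 1: α = (0.85 + 0.092×24)×10⁻⁴ = 3.058×10⁻⁴ K⁻¹
Layer 2: α = (0.85 + 0.092×2.1)×10⁻⁴ = 1.0432×10⁻⁴ K⁻¹
Layer 1: 0.57 × 180 × 3.058×10⁻⁴ = 0.03137508 m
Layer 2: 1.0432×10⁻⁴ × 0.23 × 210 = 0.005038656 m
Δh = 0.03137508 + 0.005038656 = 0.036413736 m ≈ 0.0364 m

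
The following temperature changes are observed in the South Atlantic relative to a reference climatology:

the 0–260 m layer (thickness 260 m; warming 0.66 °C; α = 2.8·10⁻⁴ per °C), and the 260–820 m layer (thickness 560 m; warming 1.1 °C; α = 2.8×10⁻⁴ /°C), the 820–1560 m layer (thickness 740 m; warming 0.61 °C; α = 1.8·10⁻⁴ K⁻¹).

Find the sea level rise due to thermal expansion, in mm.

0–260 m: 0.66 × 2.8×10⁻⁴ × 260 = 0.048048 m
260–820 m: 2.8×10⁻⁴ × 560 × 1.1 = 0.17248 m
740 × 0.61 × 1.8×10⁻⁴ = 0.081252 m
Δh = 0.048048 + 0.17248 + 0.081252 = 0.30178 m

Δh ≈ 300 mm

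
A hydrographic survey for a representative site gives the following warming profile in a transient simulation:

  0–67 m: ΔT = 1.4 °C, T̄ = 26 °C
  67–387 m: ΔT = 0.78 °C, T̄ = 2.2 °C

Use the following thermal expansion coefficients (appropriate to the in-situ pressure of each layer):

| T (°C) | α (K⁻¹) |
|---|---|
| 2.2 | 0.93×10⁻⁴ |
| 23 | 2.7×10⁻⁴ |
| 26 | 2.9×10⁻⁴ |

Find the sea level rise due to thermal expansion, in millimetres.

Δh = 50 mm

Layer 1 at 26 °C → α = 2.9×10⁻⁴ K⁻¹
Layer 2 at 2.2 °C → α = 0.93×10⁻⁴ K⁻¹
1.4 × 67 × 2.9×10⁻⁴ = 0.027202 m
0.93×10⁻⁴ × 0.78 × 320 = 0.0232128 m
Δh = 0.027202 + 0.0232128 = 0.0504148 m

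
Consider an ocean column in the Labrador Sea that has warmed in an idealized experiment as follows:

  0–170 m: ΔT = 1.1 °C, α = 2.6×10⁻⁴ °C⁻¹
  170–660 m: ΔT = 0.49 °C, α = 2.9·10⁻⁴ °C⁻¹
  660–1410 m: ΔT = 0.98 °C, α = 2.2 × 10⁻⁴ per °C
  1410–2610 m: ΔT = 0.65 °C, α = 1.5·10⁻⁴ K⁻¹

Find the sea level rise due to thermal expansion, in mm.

Layer 1: 2.6×10⁻⁴ × 170 × 1.1 = 0.04862 m
170–660 m: 490 × 0.49 × 2.9×10⁻⁴ = 0.069629 m
660–1410 m: 0.98 × 750 × 2.2×10⁻⁴ = 0.16170 m
0.65 × 1200 × 1.5×10⁻⁴ = 0.11700 m
Δh = 0.04862 + 0.069629 + 0.16170 + 0.11700 = 0.396949 m

Δh ≈ 397 mm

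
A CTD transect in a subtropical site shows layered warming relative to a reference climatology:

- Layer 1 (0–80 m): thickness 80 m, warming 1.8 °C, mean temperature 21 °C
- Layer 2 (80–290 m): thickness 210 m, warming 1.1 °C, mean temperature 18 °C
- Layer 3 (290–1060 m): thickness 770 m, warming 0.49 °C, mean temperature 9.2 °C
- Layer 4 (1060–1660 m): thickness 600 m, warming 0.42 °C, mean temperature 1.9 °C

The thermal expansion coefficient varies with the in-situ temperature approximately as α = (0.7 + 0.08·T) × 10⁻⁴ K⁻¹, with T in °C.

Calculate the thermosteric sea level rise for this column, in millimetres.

Layer 1: α = (0.7 + 0.08×21)×10⁻⁴ = 2.38×10⁻⁴ K⁻¹
Layer 2: α = (0.7 + 0.08×18)×10⁻⁴ = 2.14×10⁻⁴ K⁻¹
Layer 3: α = (0.7 + 0.08×9.2)×10⁻⁴ = 1.436×10⁻⁴ K⁻¹
Layer 4: α = (0.7 + 0.08×1.9)×10⁻⁴ = 0.852×10⁻⁴ K⁻¹
0–80 m: 2.38×10⁻⁴ × 1.8 × 80 = 0.034272 m
80–290 m: 210 × 1.1 × 2.14×10⁻⁴ = 0.049434 m
Layer 3: 0.49 × 770 × 1.436×10⁻⁴ = 0.05418028 m
1060–1660 m: 0.852×10⁻⁴ × 600 × 0.42 = 0.0214704 m
Δh = 0.034272 + 0.049434 + 0.05418028 + 0.0214704 = 0.15935668 m ≈ 159 mm

about 159 mm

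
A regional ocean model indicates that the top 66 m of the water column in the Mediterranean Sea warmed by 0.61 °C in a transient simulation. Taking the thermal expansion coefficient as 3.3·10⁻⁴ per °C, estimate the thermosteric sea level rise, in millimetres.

Δh = αΔT·H = 3.3×10⁻⁴ × 0.61 × 66 = 0.0132858 m

13.3 mm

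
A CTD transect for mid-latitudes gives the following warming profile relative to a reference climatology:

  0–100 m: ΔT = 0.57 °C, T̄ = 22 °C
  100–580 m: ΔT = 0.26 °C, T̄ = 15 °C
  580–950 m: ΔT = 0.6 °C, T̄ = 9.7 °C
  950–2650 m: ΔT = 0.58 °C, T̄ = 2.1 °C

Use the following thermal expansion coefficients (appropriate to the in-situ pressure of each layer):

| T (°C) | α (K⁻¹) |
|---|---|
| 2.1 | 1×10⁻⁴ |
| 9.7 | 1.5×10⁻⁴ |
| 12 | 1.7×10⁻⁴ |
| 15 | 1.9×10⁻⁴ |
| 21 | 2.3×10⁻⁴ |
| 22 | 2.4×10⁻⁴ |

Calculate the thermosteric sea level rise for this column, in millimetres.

Layer 1 at 22 °C → α = 2.4×10⁻⁴ K⁻¹
Layer 2 at 15 °C → α = 1.9×10⁻⁴ K⁻¹
Layer 3 at 9.7 °C → α = 1.5×10⁻⁴ K⁻¹
Layer 4 at 2.1 °C → α = 1×10⁻⁴ K⁻¹
0–100 m: 2.4×10⁻⁴ × 0.57 × 100 = 0.01368 m
100–580 m: 1.9×10⁻⁴ × 0.26 × 480 = 0.023712 m
580–950 m: 370 × 1.5×10⁻⁴ × 0.6 = 0.03330 m
950–2650 m: 0.58 × 1700 × 1×10⁻⁴ = 0.09860 m
Δh = 0.01368 + 0.023712 + 0.03330 + 0.09860 = 0.169292 m ≈ 169 mm

Δh ≈ 169 mm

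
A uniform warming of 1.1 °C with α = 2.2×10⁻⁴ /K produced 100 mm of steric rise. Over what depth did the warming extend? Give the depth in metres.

H = Δh/(αΔT) = 0.1 / (2.2×10⁻⁴ × 1.1) ≈ 413.2 m

H ≈ 413 m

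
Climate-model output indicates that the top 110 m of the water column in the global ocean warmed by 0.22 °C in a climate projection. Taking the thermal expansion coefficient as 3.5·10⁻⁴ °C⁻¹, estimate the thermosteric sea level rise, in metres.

Δh = αΔT·H = 3.5×10⁻⁴ × 0.22 × 110 = 0.00847 m

0.00847 m of thermosteric rise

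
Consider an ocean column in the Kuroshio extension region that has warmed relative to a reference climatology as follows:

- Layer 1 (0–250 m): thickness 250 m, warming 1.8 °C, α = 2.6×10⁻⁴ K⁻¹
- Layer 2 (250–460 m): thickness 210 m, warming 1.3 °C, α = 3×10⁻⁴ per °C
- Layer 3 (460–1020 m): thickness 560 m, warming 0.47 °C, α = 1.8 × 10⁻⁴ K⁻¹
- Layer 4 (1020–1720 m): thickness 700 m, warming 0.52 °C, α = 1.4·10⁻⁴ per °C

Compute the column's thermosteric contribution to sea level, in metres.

0.297 m

2.6×10⁻⁴ × 1.8 × 250 = 0.11700 m
250–460 m: 1.3 × 210 × 3×10⁻⁴ = 0.08190 m
460–1020 m: 0.47 × 1.8×10⁻⁴ × 560 = 0.047376 m
0.52 × 1.4×10⁻⁴ × 700 = 0.05096 m
Δh = 0.11700 + 0.08190 + 0.047376 + 0.05096 = 0.297236 m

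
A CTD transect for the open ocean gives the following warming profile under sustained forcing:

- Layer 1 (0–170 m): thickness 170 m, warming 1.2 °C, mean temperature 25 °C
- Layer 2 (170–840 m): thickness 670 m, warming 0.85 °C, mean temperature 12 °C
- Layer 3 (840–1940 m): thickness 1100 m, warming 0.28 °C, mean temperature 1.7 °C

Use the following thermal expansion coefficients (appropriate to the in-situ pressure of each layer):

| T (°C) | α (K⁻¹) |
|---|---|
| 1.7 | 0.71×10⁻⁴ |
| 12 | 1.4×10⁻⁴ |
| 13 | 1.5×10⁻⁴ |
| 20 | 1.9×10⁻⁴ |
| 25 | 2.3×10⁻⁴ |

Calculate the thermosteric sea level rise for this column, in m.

Layer 1 at 25 °C → α = 2.3×10⁻⁴ K⁻¹
Layer 2 at 12 °C → α = 1.4×10⁻⁴ K⁻¹
Layer 3 at 1.7 °C → α = 0.71×10⁻⁴ K⁻¹
1.2 × 170 × 2.3×10⁻⁴ = 0.04692 m
170–840 m: 0.85 × 670 × 1.4×10⁻⁴ = 0.07973 m
840–1940 m: 0.28 × 0.71×10⁻⁴ × 1100 = 0.021868 m
Δh = 0.04692 + 0.07973 + 0.021868 = 0.148518 m ≈ 0.15 m

Δh ≈ 0.15 m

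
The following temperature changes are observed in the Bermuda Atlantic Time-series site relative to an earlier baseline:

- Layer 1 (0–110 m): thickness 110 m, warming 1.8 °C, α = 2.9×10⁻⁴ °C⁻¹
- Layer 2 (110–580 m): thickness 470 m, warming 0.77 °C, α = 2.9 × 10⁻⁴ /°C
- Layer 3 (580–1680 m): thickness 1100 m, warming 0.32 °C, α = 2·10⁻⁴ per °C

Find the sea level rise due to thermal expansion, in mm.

Δh ≈ 230 mm

110 × 1.8 × 2.9×10⁻⁴ = 0.05742 m
Layer 2: 2.9×10⁻⁴ × 470 × 0.77 = 0.104951 m
580–1680 m: 1100 × 2×10⁻⁴ × 0.32 = 0.07040 m
Δh = 0.05742 + 0.104951 + 0.07040 = 0.232771 m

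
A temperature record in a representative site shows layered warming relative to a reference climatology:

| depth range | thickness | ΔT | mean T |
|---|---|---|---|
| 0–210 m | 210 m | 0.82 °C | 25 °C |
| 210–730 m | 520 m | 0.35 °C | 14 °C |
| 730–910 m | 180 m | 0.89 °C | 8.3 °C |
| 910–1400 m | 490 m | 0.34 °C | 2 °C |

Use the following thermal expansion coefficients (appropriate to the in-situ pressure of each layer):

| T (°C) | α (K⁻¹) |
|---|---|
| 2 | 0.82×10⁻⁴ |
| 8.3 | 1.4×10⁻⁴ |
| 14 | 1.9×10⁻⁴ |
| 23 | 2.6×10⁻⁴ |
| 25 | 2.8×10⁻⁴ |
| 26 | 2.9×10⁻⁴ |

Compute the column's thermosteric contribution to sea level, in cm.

Layer 1 at 25 °C → α = 2.8×10⁻⁴ K⁻¹
Layer 2 at 14 °C → α = 1.9×10⁻⁴ K⁻¹
Layer 3 at 8.3 °C → α = 1.4×10⁻⁴ K⁻¹
Layer 4 at 2 °C → α = 0.82×10⁻⁴ K⁻¹
0–210 m: 2.8×10⁻⁴ × 210 × 0.82 = 0.048216 m
210–730 m: 0.35 × 520 × 1.9×10⁻⁴ = 0.03458 m
Layer 3: 1.4×10⁻⁴ × 180 × 0.89 = 0.022428 m
910–1400 m: 490 × 0.82×10⁻⁴ × 0.34 = 0.0136612 m
Δh = 0.048216 + 0.03458 + 0.022428 + 0.0136612 = 0.1188852 m

Δh = 11.9 cm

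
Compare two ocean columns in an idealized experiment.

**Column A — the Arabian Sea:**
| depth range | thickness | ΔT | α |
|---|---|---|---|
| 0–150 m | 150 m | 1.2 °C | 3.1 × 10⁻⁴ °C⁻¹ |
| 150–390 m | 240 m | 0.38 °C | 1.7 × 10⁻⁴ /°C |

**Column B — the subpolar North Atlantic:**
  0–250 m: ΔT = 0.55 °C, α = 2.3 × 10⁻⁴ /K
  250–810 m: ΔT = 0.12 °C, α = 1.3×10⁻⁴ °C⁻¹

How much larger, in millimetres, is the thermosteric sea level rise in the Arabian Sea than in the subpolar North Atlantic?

Δh_A − Δh_B ≈ 30.9 mm

A Layer 1: 3.1×10⁻⁴ × 1.2 × 150 = 0.05580 m
A Layer 2: 240 × 0.38 × 1.7×10⁻⁴ = 0.015504 m
A total: 0.071304 m
B Layer 1: 0.55 × 2.3×10⁻⁴ × 250 = 0.031625 m
B Layer 2: 0.12 × 1.3×10⁻⁴ × 560 = 0.008736 m
B total: 0.040361 m
Difference: 0.071304 − 0.040361 = 0.030943 m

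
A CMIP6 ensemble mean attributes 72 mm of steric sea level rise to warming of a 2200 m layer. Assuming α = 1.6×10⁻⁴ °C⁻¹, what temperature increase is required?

about 0.205 °C

ΔT = Δh/(αH) = 0.072 / (1.6×10⁻⁴ × 2200) ≈ 0.2045 °C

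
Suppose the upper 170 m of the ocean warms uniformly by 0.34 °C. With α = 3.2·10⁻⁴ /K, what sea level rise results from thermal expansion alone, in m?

Δh = αΔT·H = 3.2×10⁻⁴ × 0.34 × 170 = 0.018496 m

Δh ≈ 0.0185 m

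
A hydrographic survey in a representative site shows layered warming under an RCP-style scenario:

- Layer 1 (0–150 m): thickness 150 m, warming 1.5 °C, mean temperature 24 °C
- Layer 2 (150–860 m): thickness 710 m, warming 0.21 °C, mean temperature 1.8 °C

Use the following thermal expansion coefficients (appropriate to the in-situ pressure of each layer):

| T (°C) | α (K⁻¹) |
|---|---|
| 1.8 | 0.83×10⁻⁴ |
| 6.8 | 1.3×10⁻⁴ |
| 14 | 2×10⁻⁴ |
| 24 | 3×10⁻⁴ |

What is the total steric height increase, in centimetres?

8.0 cm of thermosteric rise

Layer 1 at 24 °C → α = 3×10⁻⁴ K⁻¹
Layer 2 at 1.8 °C → α = 0.83×10⁻⁴ K⁻¹
Layer 1: 3×10⁻⁴ × 150 × 1.5 = 0.06750 m
710 × 0.83×10⁻⁴ × 0.21 = 0.0123753 m
Δh = 0.06750 + 0.0123753 = 0.0798753 m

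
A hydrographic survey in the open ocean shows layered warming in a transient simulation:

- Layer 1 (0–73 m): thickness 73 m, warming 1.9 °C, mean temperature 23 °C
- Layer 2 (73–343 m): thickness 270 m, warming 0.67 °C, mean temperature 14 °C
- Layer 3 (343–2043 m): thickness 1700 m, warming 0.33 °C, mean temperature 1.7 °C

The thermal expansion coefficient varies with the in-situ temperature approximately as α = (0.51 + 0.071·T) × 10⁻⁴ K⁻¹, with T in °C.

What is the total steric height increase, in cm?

9.23 cm of thermosteric rise

Layer 1: α = (0.51 + 0.071×23)×10⁻⁴ = 2.143×10⁻⁴ K⁻¹
Layer 2: α = (0.51 + 0.071×14)×10⁻⁴ = 1.504×10⁻⁴ K⁻¹
Layer 3: α = (0.51 + 0.071×1.7)×10⁻⁴ = 0.6307×10⁻⁴ K⁻¹
73 × 2.143×10⁻⁴ × 1.9 = 0.02972341 m
73–343 m: 1.504×10⁻⁴ × 270 × 0.67 = 0.02720736 m
343–2043 m: 0.33 × 1700 × 0.6307×10⁻⁴ = 0.03538227 m
Δh = 0.02972341 + 0.02720736 + 0.03538227 = 0.09231304 m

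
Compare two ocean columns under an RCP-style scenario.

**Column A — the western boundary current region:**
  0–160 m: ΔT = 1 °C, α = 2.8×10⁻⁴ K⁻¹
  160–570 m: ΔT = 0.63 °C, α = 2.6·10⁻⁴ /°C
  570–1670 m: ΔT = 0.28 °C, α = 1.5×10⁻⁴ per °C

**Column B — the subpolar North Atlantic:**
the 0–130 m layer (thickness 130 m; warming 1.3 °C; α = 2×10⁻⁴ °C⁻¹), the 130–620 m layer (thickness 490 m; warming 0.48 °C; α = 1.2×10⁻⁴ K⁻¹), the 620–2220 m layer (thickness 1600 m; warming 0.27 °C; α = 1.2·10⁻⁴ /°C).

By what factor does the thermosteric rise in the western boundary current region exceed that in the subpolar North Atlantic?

1.39

A Layer 1: 2.8×10⁻⁴ × 1 × 160 = 0.04480 m
A Layer 2: 410 × 2.6×10⁻⁴ × 0.63 = 0.067158 m
A Layer 3: 0.28 × 1100 × 1.5×10⁻⁴ = 0.04620 m
A total: 0.158158 m
B 0–130 m: 2×10⁻⁴ × 130 × 1.3 = 0.03380 m
B 130–620 m: 490 × 0.48 × 1.2×10⁻⁴ = 0.028224 m
B 620–2220 m: 1600 × 1.2×10⁻⁴ × 0.27 = 0.05184 m
B total: 0.113864 m
Ratio: 0.158158 / 0.113864 ≈ 1.389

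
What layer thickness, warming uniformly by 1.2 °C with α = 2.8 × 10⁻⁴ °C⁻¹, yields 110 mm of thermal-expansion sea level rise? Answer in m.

H = Δh/(αΔT) = 0.11 / (2.8×10⁻⁴ × 1.2) ≈ 327.4 m

H ≈ 327 m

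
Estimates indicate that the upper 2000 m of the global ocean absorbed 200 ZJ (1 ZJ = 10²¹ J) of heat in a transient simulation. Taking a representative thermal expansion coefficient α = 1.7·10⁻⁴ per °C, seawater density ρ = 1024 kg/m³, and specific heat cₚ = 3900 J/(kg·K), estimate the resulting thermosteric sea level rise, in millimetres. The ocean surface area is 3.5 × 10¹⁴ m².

Per unit area: Q = 200×10²¹ / (3.5×10¹⁴) ≈ 5.714×10⁸ J/m²
Δh = αQ/(ρcₚ) = 1.7×10⁻⁴ × 5.714×10⁸ / (1024 × 3900) ≈ 0.024323 m

Δh = 24 mm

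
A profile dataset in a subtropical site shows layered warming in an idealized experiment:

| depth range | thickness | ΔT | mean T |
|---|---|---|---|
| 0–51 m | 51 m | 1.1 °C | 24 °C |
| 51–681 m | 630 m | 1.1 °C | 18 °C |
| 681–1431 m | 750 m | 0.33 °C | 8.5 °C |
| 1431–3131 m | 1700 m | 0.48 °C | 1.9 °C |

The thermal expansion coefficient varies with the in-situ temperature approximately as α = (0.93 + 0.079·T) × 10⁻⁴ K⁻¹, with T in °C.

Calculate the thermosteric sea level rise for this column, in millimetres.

310 mm of thermosteric rise

Layer 1: α = (0.93 + 0.079×24)×10⁻⁴ = 2.826×10⁻⁴ K⁻¹
Layer 2: α = (0.93 + 0.079×18)×10⁻⁴ = 2.352×10⁻⁴ K⁻¹
Layer 3: α = (0.93 + 0.079×8.5)×10⁻⁴ = 1.6015×10⁻⁴ K⁻¹
Layer 4: α = (0.93 + 0.079×1.9)×10⁻⁴ = 1.0801×10⁻⁴ K⁻¹
0–51 m: 51 × 2.826×10⁻⁴ × 1.1 = 0.01585386 m
2.352×10⁻⁴ × 630 × 1.1 = 0.1629936 m
1.6015×10⁻⁴ × 750 × 0.33 = 0.039637125 m
Layer 4: 1700 × 0.48 × 1.0801×10⁻⁴ = 0.08813616 m
Δh = 0.01585386 + 0.1629936 + 0.039637125 + 0.08813616 = 0.306620745 m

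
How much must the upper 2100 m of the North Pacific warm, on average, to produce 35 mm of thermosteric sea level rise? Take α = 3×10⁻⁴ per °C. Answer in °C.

ΔT ≈ 0.0556 °C

ΔT = Δh/(αH) = 0.035 / (3×10⁻⁴ × 2100) ≈ 0.05556 °C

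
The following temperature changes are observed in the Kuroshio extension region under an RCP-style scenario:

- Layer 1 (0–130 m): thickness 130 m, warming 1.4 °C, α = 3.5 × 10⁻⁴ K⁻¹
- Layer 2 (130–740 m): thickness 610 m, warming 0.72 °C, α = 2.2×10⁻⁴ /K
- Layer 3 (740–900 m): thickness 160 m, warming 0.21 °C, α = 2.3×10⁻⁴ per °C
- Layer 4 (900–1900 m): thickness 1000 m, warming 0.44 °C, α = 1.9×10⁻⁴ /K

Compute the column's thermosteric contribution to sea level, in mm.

3.5×10⁻⁴ × 130 × 1.4 = 0.06370 m
130–740 m: 610 × 0.72 × 2.2×10⁻⁴ = 0.096624 m
740–900 m: 0.21 × 160 × 2.3×10⁻⁴ = 0.007728 m
900–1900 m: 1.9×10⁻⁴ × 1000 × 0.44 = 0.08360 m
Δh = 0.06370 + 0.096624 + 0.007728 + 0.08360 = 0.251652 m ≈ 252 mm

Δh = 252 mm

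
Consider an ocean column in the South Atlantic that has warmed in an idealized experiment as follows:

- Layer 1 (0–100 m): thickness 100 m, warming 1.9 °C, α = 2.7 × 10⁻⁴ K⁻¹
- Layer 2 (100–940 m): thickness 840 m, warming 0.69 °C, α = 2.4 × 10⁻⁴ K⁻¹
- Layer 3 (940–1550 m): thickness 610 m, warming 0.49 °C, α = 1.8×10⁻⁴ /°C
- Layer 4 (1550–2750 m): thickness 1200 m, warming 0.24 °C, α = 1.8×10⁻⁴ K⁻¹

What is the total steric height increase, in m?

0.296 m of thermosteric rise

100 × 1.9 × 2.7×10⁻⁴ = 0.05130 m
Layer 2: 0.69 × 840 × 2.4×10⁻⁴ = 0.139104 m
940–1550 m: 0.49 × 1.8×10⁻⁴ × 610 = 0.053802 m
0.24 × 1200 × 1.8×10⁻⁴ = 0.05184 m
Δh = 0.05130 + 0.139104 + 0.053802 + 0.05184 = 0.296046 m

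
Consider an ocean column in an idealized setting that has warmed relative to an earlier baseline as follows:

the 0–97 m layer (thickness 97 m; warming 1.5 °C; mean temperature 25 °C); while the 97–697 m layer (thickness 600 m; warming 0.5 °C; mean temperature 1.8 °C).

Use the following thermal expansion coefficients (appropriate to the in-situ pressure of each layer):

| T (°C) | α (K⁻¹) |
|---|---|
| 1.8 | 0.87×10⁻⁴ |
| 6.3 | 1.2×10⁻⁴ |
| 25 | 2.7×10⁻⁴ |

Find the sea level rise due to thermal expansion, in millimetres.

Layer 1 at 25 °C → α = 2.7×10⁻⁴ K⁻¹
Layer 2 at 1.8 °C → α = 0.87×10⁻⁴ K⁻¹
0–97 m: 97 × 1.5 × 2.7×10⁻⁴ = 0.039285 m
97–697 m: 0.87×10⁻⁴ × 0.5 × 600 = 0.02610 m
Δh = 0.039285 + 0.02610 = 0.065385 m ≈ 65.4 mm

65.4 mm of thermosteric rise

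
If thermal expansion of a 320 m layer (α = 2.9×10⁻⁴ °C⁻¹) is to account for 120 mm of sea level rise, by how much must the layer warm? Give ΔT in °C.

ΔT = Δh/(αH) = 0.12 / (2.9×10⁻⁴ × 320) ≈ 1.293 °C

1.29 °C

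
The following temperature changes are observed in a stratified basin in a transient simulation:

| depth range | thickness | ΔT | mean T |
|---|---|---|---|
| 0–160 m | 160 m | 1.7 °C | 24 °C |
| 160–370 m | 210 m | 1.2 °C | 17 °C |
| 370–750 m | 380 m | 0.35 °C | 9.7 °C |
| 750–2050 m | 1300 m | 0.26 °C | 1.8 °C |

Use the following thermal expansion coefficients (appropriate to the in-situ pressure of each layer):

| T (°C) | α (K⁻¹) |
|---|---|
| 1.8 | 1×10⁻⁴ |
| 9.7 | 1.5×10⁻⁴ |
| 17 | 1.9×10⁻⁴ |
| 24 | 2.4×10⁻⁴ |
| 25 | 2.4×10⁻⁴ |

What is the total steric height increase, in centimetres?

Layer 1 at 24 °C → α = 2.4×10⁻⁴ K⁻¹
Layer 2 at 17 °C → α = 1.9×10⁻⁴ K⁻¹
Layer 3 at 9.7 °C → α = 1.5×10⁻⁴ K⁻¹
Layer 4 at 1.8 °C → α = 1×10⁻⁴ K⁻¹
0–160 m: 2.4×10⁻⁴ × 160 × 1.7 = 0.06528 m
Layer 2: 210 × 1.9×10⁻⁴ × 1.2 = 0.04788 m
1.5×10⁻⁴ × 380 × 0.35 = 0.01995 m
Layer 4: 1300 × 1×10⁻⁴ × 0.26 = 0.03380 m
Δh = 0.06528 + 0.04788 + 0.01995 + 0.03380 = 0.16691 m

about 16.7 cm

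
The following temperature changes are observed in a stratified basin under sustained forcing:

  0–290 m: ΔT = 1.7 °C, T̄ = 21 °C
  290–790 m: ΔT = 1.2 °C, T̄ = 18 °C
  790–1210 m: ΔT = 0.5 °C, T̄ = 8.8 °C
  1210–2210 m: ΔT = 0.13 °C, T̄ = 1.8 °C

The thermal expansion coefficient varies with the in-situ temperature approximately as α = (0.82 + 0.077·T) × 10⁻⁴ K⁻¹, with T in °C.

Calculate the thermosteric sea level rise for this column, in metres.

Layer 1: α = (0.82 + 0.077×21)×10⁻⁴ = 2.437×10⁻⁴ K⁻¹
Layer 2: α = (0.82 + 0.077×18)×10⁻⁴ = 2.206×10⁻⁴ K⁻¹
Layer 3: α = (0.82 + 0.077×8.8)×10⁻⁴ = 1.4976×10⁻⁴ K⁻¹
Layer 4: α = (0.82 + 0.077×1.8)×10⁻⁴ = 0.9586×10⁻⁴ K⁻¹
Layer 1: 290 × 1.7 × 2.437×10⁻⁴ = 0.1201441 m
290–790 m: 1.2 × 500 × 2.206×10⁻⁴ = 0.13236 m
790–1210 m: 1.4976×10⁻⁴ × 0.5 × 420 = 0.0314496 m
1210–2210 m: 0.13 × 0.9586×10⁻⁴ × 1000 = 0.0124618 m
Δh = 0.1201441 + 0.13236 + 0.0314496 + 0.0124618 = 0.2964155 m

0.296 m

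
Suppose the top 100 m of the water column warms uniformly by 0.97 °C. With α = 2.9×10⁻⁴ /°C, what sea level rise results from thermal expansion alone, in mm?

Δh = αΔT·H = 2.9×10⁻⁴ × 0.97 × 100 = 0.02813 m

about 28.1 mm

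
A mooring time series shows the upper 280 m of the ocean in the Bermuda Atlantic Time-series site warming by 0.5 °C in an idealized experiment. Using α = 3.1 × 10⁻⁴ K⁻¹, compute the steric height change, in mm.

about 43.4 mm

Δh = αΔT·H = 3.1×10⁻⁴ × 0.5 × 280 = 0.04340 m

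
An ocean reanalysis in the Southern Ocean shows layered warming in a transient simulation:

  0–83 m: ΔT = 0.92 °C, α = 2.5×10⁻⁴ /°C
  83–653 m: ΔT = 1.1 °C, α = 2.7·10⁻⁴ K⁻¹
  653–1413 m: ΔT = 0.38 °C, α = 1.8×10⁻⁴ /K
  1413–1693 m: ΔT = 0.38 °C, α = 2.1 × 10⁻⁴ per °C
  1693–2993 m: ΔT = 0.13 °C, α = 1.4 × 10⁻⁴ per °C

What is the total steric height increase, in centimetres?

about 29 cm

Layer 1: 83 × 2.5×10⁻⁴ × 0.92 = 0.01909 m
1.1 × 2.7×10⁻⁴ × 570 = 0.16929 m
653–1413 m: 0.38 × 760 × 1.8×10⁻⁴ = 0.051984 m
Layer 4: 2.1×10⁻⁴ × 0.38 × 280 = 0.022344 m
1300 × 1.4×10⁻⁴ × 0.13 = 0.02366 m
Δh = 0.01909 + 0.16929 + 0.051984 + 0.022344 + 0.02366 = 0.286368 m ≈ 29 cm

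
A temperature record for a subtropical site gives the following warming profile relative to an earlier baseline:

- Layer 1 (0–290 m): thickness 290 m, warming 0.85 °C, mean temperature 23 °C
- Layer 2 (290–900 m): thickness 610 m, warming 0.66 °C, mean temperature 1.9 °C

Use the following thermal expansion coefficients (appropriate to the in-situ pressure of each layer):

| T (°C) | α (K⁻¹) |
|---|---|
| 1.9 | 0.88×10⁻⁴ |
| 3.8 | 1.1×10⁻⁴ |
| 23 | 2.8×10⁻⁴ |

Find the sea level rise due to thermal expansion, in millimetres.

Layer 1 at 23 °C → α = 2.8×10⁻⁴ K⁻¹
Layer 2 at 1.9 °C → α = 0.88×10⁻⁴ K⁻¹
290 × 0.85 × 2.8×10⁻⁴ = 0.06902 m
0.66 × 0.88×10⁻⁴ × 610 = 0.0354288 m
Δh = 0.06902 + 0.0354288 = 0.1044488 m

Δh ≈ 104 mm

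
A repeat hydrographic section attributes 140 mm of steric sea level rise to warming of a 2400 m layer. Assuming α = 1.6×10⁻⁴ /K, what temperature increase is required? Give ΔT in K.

ΔT = Δh/(αH) = 0.14 / (1.6×10⁻⁴ × 2400) ≈ 0.3646 K

ΔT ≈ 0.36 K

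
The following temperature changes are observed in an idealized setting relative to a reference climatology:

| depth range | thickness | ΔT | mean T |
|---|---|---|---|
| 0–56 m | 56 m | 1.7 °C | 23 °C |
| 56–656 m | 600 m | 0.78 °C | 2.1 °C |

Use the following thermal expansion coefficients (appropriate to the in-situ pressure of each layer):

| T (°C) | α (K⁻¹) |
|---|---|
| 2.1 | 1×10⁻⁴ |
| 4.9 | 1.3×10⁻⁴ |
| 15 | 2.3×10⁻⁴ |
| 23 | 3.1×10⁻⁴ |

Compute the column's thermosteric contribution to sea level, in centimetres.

7.6 cm

Layer 1 at 23 °C → α = 3.1×10⁻⁴ K⁻¹
Layer 2 at 2.1 °C → α = 1×10⁻⁴ K⁻¹
0–56 m: 3.1×10⁻⁴ × 1.7 × 56 = 0.029512 m
0.78 × 1×10⁻⁴ × 600 = 0.04680 m
Δh = 0.029512 + 0.04680 = 0.076312 m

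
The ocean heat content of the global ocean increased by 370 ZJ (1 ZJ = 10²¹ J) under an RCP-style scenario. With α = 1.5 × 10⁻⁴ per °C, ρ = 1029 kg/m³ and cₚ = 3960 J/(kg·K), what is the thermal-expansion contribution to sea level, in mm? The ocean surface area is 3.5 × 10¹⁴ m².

Δh ≈ 38.9 mm

Per unit area: Q = 370×10²¹ / (3.5×10¹⁴) ≈ 1.057×10⁹ J/m²
Δh = αQ/(ρcₚ) = 1.5×10⁻⁴ × 1.057×10⁹ / (1029 × 3960) ≈ 0.03891 m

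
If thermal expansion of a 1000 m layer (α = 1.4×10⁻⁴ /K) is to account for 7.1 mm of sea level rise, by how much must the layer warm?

0.0507 K

ΔT = Δh/(αH) = 0.0071 / (1.4×10⁻⁴ × 1000) ≈ 0.05071 K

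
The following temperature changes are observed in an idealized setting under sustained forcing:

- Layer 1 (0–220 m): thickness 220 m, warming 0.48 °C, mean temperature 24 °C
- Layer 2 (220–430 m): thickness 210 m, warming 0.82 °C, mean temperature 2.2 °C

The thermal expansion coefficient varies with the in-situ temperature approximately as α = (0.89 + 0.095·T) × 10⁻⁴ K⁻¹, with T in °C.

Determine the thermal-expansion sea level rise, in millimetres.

52 mm

Layer 1: α = (0.89 + 0.095×24)×10⁻⁴ = 3.17×10⁻⁴ K⁻¹
Layer 2: α = (0.89 + 0.095×2.2)×10⁻⁴ = 1.099×10⁻⁴ K⁻¹
0–220 m: 0.48 × 220 × 3.17×10⁻⁴ = 0.0334752 m
Layer 2: 0.82 × 210 × 1.099×10⁻⁴ = 0.01892478 m
Δh = 0.0334752 + 0.01892478 = 0.05239998 m ≈ 52 mm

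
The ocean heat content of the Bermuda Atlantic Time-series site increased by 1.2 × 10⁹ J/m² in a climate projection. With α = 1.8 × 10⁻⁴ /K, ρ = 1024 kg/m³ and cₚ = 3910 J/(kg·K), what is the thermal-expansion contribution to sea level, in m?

0.0539 m

Δh = αQ/(ρcₚ) = 1.8×10⁻⁴ × 1.2×10⁹ / (1024 × 3910) ≈ 0.053948 m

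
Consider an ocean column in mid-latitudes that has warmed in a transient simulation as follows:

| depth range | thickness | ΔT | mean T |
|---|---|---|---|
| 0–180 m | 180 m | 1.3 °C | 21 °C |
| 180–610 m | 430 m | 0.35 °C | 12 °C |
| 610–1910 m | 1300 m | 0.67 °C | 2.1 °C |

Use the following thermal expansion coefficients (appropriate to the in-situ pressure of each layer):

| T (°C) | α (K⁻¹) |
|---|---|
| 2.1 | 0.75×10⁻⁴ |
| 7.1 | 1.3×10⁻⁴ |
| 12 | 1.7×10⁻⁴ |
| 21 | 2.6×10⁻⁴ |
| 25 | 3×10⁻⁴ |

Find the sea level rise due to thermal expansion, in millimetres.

150 mm

Layer 1 at 21 °C → α = 2.6×10⁻⁴ K⁻¹
Layer 2 at 12 °C → α = 1.7×10⁻⁴ K⁻¹
Layer 3 at 2.1 °C → α = 0.75×10⁻⁴ K⁻¹
Layer 1: 180 × 1.3 × 2.6×10⁻⁴ = 0.06084 m
Layer 2: 0.35 × 1.7×10⁻⁴ × 430 = 0.025585 m
Layer 3: 0.67 × 0.75×10⁻⁴ × 1300 = 0.065325 m
Δh = 0.06084 + 0.025585 + 0.065325 = 0.15175 m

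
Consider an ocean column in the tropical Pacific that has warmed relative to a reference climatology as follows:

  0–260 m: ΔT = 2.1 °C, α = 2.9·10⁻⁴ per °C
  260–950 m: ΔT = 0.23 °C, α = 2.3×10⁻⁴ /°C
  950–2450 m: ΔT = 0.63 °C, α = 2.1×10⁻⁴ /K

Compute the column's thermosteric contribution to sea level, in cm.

2.9×10⁻⁴ × 2.1 × 260 = 0.15834 m
260–950 m: 0.23 × 690 × 2.3×10⁻⁴ = 0.036501 m
1500 × 2.1×10⁻⁴ × 0.63 = 0.19845 m
Δh = 0.15834 + 0.036501 + 0.19845 = 0.393291 m ≈ 39.3 cm

about 39.3 cm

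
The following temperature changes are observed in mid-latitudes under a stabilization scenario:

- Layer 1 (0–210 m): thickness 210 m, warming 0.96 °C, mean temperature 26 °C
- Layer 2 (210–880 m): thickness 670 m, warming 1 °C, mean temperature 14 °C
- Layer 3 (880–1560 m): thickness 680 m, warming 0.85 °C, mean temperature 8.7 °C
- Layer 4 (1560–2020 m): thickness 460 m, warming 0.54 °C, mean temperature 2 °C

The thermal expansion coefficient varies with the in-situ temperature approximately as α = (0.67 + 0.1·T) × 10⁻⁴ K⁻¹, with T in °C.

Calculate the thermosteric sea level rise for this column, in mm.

Layer 1: α = (0.67 + 0.1×26)×10⁻⁴ = 3.27×10⁻⁴ K⁻¹
Layer 2: α = (0.67 + 0.1×14)×10⁻⁴ = 2.07×10⁻⁴ K⁻¹
Layer 3: α = (0.67 + 0.1×8.7)×10⁻⁴ = 1.54×10⁻⁴ K⁻¹
Layer 4: α = (0.67 + 0.1×2)×10⁻⁴ = 0.87×10⁻⁴ K⁻¹
0–210 m: 210 × 0.96 × 3.27×10⁻⁴ = 0.0659232 m
1 × 2.07×10⁻⁴ × 670 = 0.13869 m
Layer 3: 1.54×10⁻⁴ × 0.85 × 680 = 0.089012 m
1560–2020 m: 460 × 0.87×10⁻⁴ × 0.54 = 0.0216108 m
Δh = 0.0659232 + 0.13869 + 0.089012 + 0.0216108 = 0.315236 m ≈ 320 mm

Δh ≈ 320 mm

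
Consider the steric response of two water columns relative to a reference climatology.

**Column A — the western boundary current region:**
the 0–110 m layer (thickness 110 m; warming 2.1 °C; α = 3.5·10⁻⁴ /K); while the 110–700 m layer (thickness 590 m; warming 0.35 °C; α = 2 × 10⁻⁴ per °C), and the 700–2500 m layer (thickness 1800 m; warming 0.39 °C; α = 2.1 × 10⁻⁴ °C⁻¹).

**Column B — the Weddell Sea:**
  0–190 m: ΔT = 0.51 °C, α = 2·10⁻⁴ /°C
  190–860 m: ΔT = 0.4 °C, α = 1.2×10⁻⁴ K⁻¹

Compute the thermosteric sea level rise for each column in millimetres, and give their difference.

A Layer 1: 110 × 2.1 × 3.5×10⁻⁴ = 0.08085 m
A 2×10⁻⁴ × 0.35 × 590 = 0.04130 m
A 700–2500 m: 2.1×10⁻⁴ × 1800 × 0.39 = 0.14742 m
A total: 0.26957 m
B 0.51 × 190 × 2×10⁻⁴ = 0.01938 m
B 0.4 × 1.2×10⁻⁴ × 670 = 0.03216 m
B total: 0.05154 m
Difference: 0.26957 − 0.05154 = 0.21803 m

Δh_A ≈ 270 mm, Δh_B ≈ 52 mm; difference ≈ 220 mm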